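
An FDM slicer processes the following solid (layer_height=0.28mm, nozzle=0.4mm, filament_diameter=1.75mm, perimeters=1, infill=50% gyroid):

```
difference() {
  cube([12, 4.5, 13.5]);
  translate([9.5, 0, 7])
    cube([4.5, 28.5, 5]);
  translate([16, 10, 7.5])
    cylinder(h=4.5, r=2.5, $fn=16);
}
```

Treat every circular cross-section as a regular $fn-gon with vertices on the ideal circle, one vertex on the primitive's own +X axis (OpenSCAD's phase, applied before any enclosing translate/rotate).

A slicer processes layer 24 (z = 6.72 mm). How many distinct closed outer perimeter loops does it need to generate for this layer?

At z = 6.72 mm: the cube (footprint 12×4.5) is included at this height; the cube at (9.5, 0) is not intersected at this z (z outside [7, 12]); the cylinder at (16, 10) does not reach this height (z outside [7.5, 12]); Subtracting the remaining from the first: none of the subtracted shapes is present at this height, so the 12×4.5 cube is unchanged — 1 connected region. The result has 1 disconnected region.

1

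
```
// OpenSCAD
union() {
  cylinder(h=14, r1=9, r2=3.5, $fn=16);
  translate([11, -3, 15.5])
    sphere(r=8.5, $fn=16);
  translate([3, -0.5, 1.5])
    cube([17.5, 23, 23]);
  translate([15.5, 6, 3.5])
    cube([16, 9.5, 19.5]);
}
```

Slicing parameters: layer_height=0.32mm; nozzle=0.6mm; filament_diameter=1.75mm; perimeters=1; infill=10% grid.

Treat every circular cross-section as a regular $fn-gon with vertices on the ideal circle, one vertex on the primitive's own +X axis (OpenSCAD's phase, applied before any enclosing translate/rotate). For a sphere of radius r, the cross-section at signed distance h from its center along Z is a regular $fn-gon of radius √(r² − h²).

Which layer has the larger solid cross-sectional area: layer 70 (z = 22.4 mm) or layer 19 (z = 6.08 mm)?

layer 19 (z = 6.08 mm)

Layer 70 (z = 22.4): the cone does not reach this height (z outside [0, 14]); the r=8.5 sphere at (11, -3) slices to a regular 16-gon of circumradius 4.964 (√(r²−h²) with h=6.9 from center) (area = (16/2)·4.964²·sin(360°/16) = 75.43 mm²); the 17.5×23 cube at (3, -0.5) contributes its full rectangle (area 402.50 mm²); the cube at (15.5, 6) (footprint 16×9.5) is included at this height (area 152.00 mm²); Combining (union): the regions partially overlap — summed areas 629.93 mm² minus the doubly-counted overlap 61.81 mm² gives 568.12 mm² — area = 568.12 mm². So its area = 568.12 mm². Layer 19 (z = 6.08): the cone (r1=9→r2=3.5) has section circumradius 6.611 here — a regular 16-gon (area = (16/2)·6.611²·sin(360°/16) = 133.82 mm²); the sphere at (11, -3) is not intersected at this z (|z−center|=9.420 > r=8.5); the cube at (3, -0.5) (footprint 17.5×23) is included at this height (area 402.50 mm²); the cube at (15.5, 6) is present — its section is the full 16×9.5 rectangle (area 152.00 mm²); Combining (union): the regions partially overlap — summed areas 688.32 mm² minus the doubly-counted overlap 63.85 mm² gives 624.47 mm² — area = 624.47 mm². So its area = 624.47 mm². Layer 19 is larger (624.47 vs 568.12 mm²).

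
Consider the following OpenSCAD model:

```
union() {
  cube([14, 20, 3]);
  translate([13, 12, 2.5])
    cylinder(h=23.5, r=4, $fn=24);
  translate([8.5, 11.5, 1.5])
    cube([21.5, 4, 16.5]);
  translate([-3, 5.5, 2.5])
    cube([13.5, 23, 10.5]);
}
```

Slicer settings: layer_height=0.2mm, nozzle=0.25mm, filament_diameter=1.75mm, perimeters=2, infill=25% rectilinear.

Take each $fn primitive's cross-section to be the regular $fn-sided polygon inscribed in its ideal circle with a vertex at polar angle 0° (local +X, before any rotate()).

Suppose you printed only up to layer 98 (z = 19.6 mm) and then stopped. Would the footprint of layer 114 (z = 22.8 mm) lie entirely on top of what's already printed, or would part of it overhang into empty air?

Compare the two slices. At z = 19.6: the cube is absent (z outside [0, 3]); the r=4 cylinder at (13, 12) gives a regular 24-gon of circumradius 4 (constant along its height) (area = (24/2)·4.000²·sin(360°/24) = 49.69 mm²); the cube at (8.5, 11.5) does not reach this height (z outside [1.5, 18]); the cube at (-3, 5.5) does not reach this height (z outside [2.5, 13]); Merging all regions: only the r=4 cylinder at (13, 12) is present, so the union is just that shape — area = 49.69 mm². At z = 22.8: the cube does not reach this height (z outside [0, 3]); the cylinder at (13, 12): section is a regular 24-gon, circumradius r=4 (area = (24/2)·4.000²·sin(360°/24) = 49.69 mm²); the cube at (8.5, 11.5) is not intersected at this z (z outside [1.5, 18]); the cube at (-3, 5.5) is not intersected at this z (z outside [2.5, 13]); Combining (union): only the r=4 cylinder at (13, 12) is present, so the union is just that shape — area = 49.69 mm². Checking containment: the cross-section at z = 22.8 is a subset of the cross-section at z = 19.6.

entirely on top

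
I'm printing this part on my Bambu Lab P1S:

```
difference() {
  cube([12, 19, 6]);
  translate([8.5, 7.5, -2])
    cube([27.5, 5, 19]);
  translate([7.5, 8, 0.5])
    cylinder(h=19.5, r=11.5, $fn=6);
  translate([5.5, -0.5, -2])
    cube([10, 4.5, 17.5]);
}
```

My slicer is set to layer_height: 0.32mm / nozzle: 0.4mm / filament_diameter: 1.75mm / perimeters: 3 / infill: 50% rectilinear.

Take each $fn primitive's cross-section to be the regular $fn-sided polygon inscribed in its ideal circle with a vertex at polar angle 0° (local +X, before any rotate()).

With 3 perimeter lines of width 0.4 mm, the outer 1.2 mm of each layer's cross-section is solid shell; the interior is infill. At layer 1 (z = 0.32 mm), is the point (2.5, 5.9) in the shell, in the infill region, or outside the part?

infill

At z = 0.32 mm: the cube (footprint 12×19) is included at this height; the cube at (8.5, 7.5) (footprint 27.5×5) is included at this height; the cylinder at (7.5, 8) is not intersected at this z (z outside [0.5, 20]); the 10×4.5 cube at (5.5, -0.5) contributes its full rectangle; Subtracting the remaining from the first: starting from the 12×19 cube, the 27.5×5 cube at (8.5, 7.5) partially overlaps it — only the 17.50 mm² overlap (of its 137.50 mm²) is removed, clipping the outline; the 10×4.5 cube at (5.5, -0.5) partially overlaps it — only the 26.00 mm² overlap (of its 45.00 mm²) is removed, clipping the outline — 1 connected region. Overall, the cross-section is a single solid region. The nearest boundary edge runs (0.00, 0.00)→(0.00, 19.00); distance from the point to it = 2.50 mm. The point is inside the cross-section and 2.50 mm from the nearest boundary — more than the 1.2 mm shell width (3 × 0.4), so it's in the infill interior.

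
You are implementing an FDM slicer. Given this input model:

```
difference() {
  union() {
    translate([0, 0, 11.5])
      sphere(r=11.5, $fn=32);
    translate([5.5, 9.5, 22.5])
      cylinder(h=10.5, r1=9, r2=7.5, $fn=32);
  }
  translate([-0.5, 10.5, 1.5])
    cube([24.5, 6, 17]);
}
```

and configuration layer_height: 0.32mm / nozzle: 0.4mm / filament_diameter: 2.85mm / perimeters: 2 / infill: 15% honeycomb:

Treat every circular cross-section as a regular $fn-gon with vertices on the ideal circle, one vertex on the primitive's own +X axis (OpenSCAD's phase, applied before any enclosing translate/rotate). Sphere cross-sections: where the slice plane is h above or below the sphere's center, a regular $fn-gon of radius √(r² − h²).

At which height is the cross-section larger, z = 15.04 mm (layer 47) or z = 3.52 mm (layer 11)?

layer 47 (z = 15.04 mm)

Layer 47 (z = 15.04): the r=11.5 sphere contributes a regular 32-gon of circumradius √(11.5²−3.54²) = 10.942 (area = (32/2)·10.942²·sin(360°/32) = 373.69 mm²); the cone at (5.5, 9.5) is not intersected at this z (z outside [22.5, 33]); Merging all regions: only the r=11.5 sphere is present, so the union is just that shape — area = 373.69 mm²; the 24.5×6 cube at (-0.5, 10.5) contributes its full rectangle (area 147.00 mm²); Taking the first minus the rest: starting from that combined region (373.69 mm²), the 24.5×6 cube at (-0.5, 10.5) partially overlaps it — only the 1.01 mm² overlap (of its 147.00 mm²) is removed, clipping the outline — area = 372.68 mm². So its area = 372.68 mm². Layer 11 (z = 3.52): the r=11.5 sphere slices to a regular 32-gon of circumradius 8.281 (√(r²−h²) with h=7.98 from center) (area = (32/2)·8.281²·sin(360°/32) = 214.04 mm²); the cone at (5.5, 9.5) is not intersected at this z (z outside [22.5, 33]); Merging all regions: only the r=11.5 sphere is present, so the union is just that shape — area = 214.04 mm²; the cube at (-0.5, 10.5) is present — its section is the full 24.5×6 rectangle (area 147.00 mm²); Taking the first minus the rest: starting from the result so far (214.04 mm²), the 24.5×6 cube at (-0.5, 10.5) misses the remaining region (no effect) — area = 214.04 mm². So its area = 214.04 mm². Layer 47 is larger (372.68 vs 214.04 mm²).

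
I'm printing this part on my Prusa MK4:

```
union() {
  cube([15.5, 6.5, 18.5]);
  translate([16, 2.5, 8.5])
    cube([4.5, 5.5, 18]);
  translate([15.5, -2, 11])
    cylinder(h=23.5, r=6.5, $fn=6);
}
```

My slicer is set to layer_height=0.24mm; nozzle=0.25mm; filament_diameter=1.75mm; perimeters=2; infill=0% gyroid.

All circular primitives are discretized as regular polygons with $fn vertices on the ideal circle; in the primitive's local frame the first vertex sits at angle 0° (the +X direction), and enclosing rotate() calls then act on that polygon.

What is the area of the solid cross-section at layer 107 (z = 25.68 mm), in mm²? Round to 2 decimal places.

131.05 mm²

At z = 25.68 mm: the cube is absent (z outside [0, 18.5]); the cube at (16, 2.5) is present — its section is the full 4.5×5.5 rectangle (area 24.75 mm²); the cylinder at (15.5, -2): section is a regular 6-gon, circumradius r=6.5 (area = (6/2)·6.500²·sin(360°/6) = 109.77 mm²); Combining (union): the regions partially overlap — summed areas 134.52 mm² minus the doubly-counted overlap 3.47 mm² gives 131.05 mm² — area = 131.05 mm². Overall, the cross-section is a single solid region. Net area = 131.05 mm².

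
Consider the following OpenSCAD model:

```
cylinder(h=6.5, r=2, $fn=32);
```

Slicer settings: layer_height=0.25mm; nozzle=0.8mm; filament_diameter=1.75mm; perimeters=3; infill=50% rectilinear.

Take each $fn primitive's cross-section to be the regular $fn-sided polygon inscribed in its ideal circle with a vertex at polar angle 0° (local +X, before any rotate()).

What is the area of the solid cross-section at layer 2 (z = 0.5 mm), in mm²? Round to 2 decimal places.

At z = 0.5 mm: the cylinder: section is a regular 32-gon, circumradius r=2 (area = (32/2)·2.000²·sin(360°/32) = 12.49 mm²). Overall, the cross-section is a single solid region. Net area = 12.49 mm².

12.49 mm²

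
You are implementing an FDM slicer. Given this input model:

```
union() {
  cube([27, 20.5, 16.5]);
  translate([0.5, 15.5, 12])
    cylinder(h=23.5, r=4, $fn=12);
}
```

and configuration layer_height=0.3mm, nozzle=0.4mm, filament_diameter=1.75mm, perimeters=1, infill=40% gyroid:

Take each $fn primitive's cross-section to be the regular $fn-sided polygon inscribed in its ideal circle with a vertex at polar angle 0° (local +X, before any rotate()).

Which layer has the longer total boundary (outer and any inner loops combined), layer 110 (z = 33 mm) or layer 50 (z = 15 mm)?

Layer 110 (z = 33): the cube is not intersected at this z (z outside [0, 16.5]); the r=4 cylinder at (0.5, 15.5) contributes a regular 12-gon of circumradius 4 (perimeter = 2·12·4.000·sin(180°/12) = 24.85 mm); Merging all regions: only the r=4 cylinder at (0.5, 15.5) is present, so the union is just that shape — boundary = 24.85 mm. So its perimeter = 24.85 mm. Layer 50 (z = 15): the 27×20.5 cube contributes its full rectangle (perimeter 95.00 mm); the r=4 cylinder at (0.5, 15.5) contributes a regular 12-gon of circumradius 4 (perimeter = 2·12·4.000·sin(180°/12) = 24.85 mm); Merging all regions: the regions partially overlap (shared area 27.93 mm²), so the edge portions inside another operand are dropped and the merged outline is re-measured after clipping — boundary = 98.66 mm. So its perimeter = 98.66 mm. Layer 50 is larger (98.66 vs 24.85 mm).

layer 50 (z = 15 mm)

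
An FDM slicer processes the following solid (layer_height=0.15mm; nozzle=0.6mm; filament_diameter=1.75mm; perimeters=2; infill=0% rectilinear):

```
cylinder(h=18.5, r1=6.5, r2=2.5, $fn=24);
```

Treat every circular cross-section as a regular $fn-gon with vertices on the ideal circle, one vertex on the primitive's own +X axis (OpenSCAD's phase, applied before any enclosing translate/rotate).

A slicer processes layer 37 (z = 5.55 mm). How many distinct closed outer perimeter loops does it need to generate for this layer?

At z = 5.55 mm: the cone: at t=0.300 of its height the radius interpolates to r₁+(r₂−r₁)t = 5.300, giving a regular 24-gon of that circumradius. The result has 1 disconnected region.

1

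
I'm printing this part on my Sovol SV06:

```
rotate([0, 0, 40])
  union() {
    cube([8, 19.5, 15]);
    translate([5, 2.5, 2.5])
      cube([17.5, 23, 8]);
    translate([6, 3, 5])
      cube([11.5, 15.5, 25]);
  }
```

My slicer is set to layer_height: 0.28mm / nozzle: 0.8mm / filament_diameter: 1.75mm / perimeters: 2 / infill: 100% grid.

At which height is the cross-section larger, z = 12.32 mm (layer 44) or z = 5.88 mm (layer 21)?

Layer 44 (z = 12.32): the cube is present — its section is the full 8×19.5 rectangle (area 156.00 mm²); the cube at (5, 2.5) is not intersected at this z (z outside [2.5, 10.5]); the cube at (6, 3) is present — its section is the full 11.5×15.5 rectangle (area 178.25 mm²); Merging all regions: the regions partially overlap — summed areas 334.25 mm² minus the doubly-counted overlap 31.00 mm² gives 303.25 mm² — area = 303.25 mm²; (rotated 40° about Z; rotation is an isometry so areas/perimeters/island counts are preserved). So its area = 303.25 mm². Layer 21 (z = 5.88): the cube (footprint 8×19.5) is included at this height (area 156.00 mm²); the 17.5×23 cube at (5, 2.5) contributes its full rectangle (area 402.50 mm²); the cube at (6, 3) is present — its section is the full 11.5×15.5 rectangle (area 178.25 mm²); Taking the union: the regions partially overlap — summed areas 736.75 mm² minus the doubly-counted overlap 229.25 mm² gives 507.50 mm² — area = 507.50 mm²; (whole slice rotated 40° about Z — lengths, areas and connectivity unchanged). So its area = 507.50 mm². Layer 21 is larger (507.50 vs 303.25 mm²).

layer 21 (z = 5.88 mm)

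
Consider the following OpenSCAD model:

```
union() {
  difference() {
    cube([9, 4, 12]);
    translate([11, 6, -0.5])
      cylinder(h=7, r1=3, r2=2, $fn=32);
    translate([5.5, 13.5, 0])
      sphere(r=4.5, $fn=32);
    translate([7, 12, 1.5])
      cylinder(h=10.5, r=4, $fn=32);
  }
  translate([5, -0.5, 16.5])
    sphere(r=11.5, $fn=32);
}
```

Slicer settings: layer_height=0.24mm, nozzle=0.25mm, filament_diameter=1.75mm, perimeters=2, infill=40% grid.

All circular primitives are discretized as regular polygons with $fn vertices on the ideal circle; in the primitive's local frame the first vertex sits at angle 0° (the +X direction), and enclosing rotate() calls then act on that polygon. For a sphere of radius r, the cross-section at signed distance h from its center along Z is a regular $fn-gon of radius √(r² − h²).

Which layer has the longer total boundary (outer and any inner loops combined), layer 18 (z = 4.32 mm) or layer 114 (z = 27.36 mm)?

layer 18 (z = 4.32 mm)

Layer 18 (z = 4.32): the cube is present — its section is the full 9×4 rectangle (perimeter 26.00 mm); the cone at (11, 6) contributes a regular 32-gon of circumradius 2.311 (interpolated between r1=3 and r2=2 at t=0.689) (perimeter = 2·32·2.311·sin(180°/32) = 14.50 mm); the sphere at (5.5, 13.5): section is a regular 32-gon, circumradius = √(r²−h²) = √(4.5²−4.32²) = 1.260 (perimeter = 2·32·1.260·sin(180°/32) = 7.90 mm); the r=4 cylinder at (7, 12) contributes a regular 32-gon of circumradius 4 (perimeter = 2·32·4.000·sin(180°/32) = 25.09 mm); Taking the first minus the rest: starting from the 9×4 cube, the cone at (11, 6) misses the remaining region (no effect); the r=4.5 sphere at (5.5, 13.5) misses the remaining region (no effect); the r=4 cylinder at (7, 12) misses the remaining region (no effect) — boundary = 26.00 mm; the sphere at (5, -0.5) does not reach this height (|z−center|=12.180 > r=11.5); Taking the union: only that combined region is present, so the union is just that shape — boundary = 26.00 mm. So its perimeter = 26.00 mm. Layer 114 (z = 27.36): the cube does not reach this height (z outside [0, 12]); the cone at (11, 6) does not reach this height (z outside [-0.5, 6.5]); the sphere at (5.5, 13.5) is not intersected at this z (|z−center|=27.360 > r=4.5); the cylinder at (7, 12) is absent (z outside [1.5, 12]); Taking the first minus the rest: the first operand is absent here, so nothing remains; the r=11.5 sphere at (5, -0.5) slices to a regular 32-gon of circumradius 3.783 (√(r²−h²) with h=10.86 from center) (perimeter = 2·32·3.783·sin(180°/32) = 23.73 mm); Merging all regions: only the r=11.5 sphere at (5, -0.5) is present, so the union is just that shape — boundary = 23.73 mm. So its perimeter = 23.73 mm. Layer 18 is larger (26.00 vs 23.73 mm).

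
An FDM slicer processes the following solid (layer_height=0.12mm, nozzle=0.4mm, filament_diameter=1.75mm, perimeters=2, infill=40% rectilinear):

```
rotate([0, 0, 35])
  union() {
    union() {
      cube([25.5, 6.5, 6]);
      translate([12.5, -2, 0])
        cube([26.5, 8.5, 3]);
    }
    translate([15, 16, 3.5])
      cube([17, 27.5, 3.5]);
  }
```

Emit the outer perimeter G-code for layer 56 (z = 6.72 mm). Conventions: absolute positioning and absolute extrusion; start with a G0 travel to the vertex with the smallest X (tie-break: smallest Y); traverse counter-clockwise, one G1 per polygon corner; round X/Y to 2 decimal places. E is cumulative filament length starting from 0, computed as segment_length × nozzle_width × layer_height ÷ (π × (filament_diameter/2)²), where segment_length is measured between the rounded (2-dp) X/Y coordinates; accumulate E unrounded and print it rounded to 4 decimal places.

At z = 6.72 mm: the cube is absent (z outside [0, 6]); the cube at (12.5, -2) is absent (z outside [0, 3]); Taking the union: nothing is present at this height; the 17×27.5 cube at (15, 16) contributes its full rectangle; Taking the union: only the 17×27.5 cube at (15, 16) is present, so the union is just that shape — 1 connected region; (rotated 35° about Z; rotation is an isometry so areas/perimeters/island counts are preserved). The outline is a single polygon with 4 vertices. Extrusion per mm of travel: 0.4 × 0.12 / (π × 0.875²) = 0.019956. Accumulating E over each segment gives final E = 1.7762.

G0 X-12.66 Y44.24 Z6.72
G1 X3.11 Y21.71 E0.5488
G1 X17.04 Y31.46 E0.8881
G1 X1.26 Y53.99 E1.4370
G1 X-12.66 Y44.24 E1.7762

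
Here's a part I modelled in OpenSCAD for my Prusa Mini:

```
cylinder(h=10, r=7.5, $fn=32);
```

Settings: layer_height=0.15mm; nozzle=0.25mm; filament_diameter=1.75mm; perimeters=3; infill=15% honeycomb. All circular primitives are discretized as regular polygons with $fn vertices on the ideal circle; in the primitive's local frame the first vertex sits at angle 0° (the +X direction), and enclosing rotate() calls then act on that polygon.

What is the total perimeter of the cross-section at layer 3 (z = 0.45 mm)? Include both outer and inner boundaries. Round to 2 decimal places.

47.05 mm

At z = 0.45 mm: the cylinder: section is a regular 32-gon, circumradius r=7.5 (perimeter = 2·32·7.500·sin(180°/32) = 47.05 mm). Overall, the cross-section is a single solid region. Total boundary length (outer) = 47.05 mm.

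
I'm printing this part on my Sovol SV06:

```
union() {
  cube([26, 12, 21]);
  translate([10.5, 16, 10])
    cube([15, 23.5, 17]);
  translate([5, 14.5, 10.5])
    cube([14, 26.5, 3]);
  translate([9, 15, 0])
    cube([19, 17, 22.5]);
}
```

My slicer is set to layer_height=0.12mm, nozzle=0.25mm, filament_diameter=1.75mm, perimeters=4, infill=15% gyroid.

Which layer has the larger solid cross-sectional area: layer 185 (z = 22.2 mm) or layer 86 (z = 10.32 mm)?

layer 86 (z = 10.32 mm)

Layer 185 (z = 22.2): the cube is absent (z outside [0, 21]); the 15×23.5 cube at (10.5, 16) contributes its full rectangle (area 352.50 mm²); the cube at (5, 14.5) is not intersected at this z (z outside [10.5, 13.5]); the cube at (9, 15) (footprint 19×17) is included at this height (area 323.00 mm²); Merging all regions: the regions partially overlap — summed areas 675.50 mm² minus the doubly-counted overlap 240.00 mm² gives 435.50 mm² — area = 435.50 mm². So its area = 435.50 mm². Layer 86 (z = 10.32): the cube (footprint 26×12) is included at this height (area 312.00 mm²); the cube at (10.5, 16) is present — its section is the full 15×23.5 rectangle (area 352.50 mm²); the cube at (5, 14.5) is not intersected at this z (z outside [10.5, 13.5]); the cube at (9, 15) is present — its section is the full 19×17 rectangle (area 323.00 mm²); Merging all regions: the regions partially overlap — summed areas 987.50 mm² minus the doubly-counted overlap 240.00 mm² gives 747.50 mm² — area = 747.50 mm². So its area = 747.50 mm². Layer 86 is larger (747.50 vs 435.50 mm²).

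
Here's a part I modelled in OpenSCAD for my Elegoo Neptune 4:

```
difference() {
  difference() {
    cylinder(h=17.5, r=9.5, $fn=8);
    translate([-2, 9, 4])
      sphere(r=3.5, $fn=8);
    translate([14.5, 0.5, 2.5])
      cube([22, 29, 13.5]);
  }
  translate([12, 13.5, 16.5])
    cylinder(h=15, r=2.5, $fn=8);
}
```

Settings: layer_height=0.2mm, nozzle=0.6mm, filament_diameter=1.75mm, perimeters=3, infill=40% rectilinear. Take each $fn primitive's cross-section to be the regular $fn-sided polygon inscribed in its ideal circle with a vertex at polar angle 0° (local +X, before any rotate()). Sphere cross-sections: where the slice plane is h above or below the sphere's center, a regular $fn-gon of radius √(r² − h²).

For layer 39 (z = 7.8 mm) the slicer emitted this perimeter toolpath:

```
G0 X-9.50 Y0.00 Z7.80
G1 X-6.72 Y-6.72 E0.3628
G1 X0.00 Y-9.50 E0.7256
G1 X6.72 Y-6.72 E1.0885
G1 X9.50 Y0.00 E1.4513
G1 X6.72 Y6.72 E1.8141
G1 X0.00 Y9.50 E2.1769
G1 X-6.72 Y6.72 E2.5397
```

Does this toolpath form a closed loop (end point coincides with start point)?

Start point (G0): (-9.50, 0.00). End point (last G1): the path does not return to the start — open.

no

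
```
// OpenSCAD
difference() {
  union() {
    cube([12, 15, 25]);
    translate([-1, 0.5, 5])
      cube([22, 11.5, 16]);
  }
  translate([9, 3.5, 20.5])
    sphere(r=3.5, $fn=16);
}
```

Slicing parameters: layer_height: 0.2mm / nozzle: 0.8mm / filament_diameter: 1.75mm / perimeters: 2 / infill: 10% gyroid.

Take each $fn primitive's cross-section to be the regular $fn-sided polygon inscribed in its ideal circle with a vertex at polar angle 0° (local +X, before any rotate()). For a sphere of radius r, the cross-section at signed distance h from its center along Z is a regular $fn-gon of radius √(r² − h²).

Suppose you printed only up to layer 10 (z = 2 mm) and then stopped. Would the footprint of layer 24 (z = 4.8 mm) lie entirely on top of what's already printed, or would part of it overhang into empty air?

entirely on top

Compare the two slices. At z = 2: the cube (footprint 12×15) is included at this height (area 180.00 mm²); the cube at (-1, 0.5) is not intersected at this z (z outside [5, 21]); Taking the union: only the 12×15 cube is present, so the union is just that shape — area = 180.00 mm²; the sphere at (9, 3.5) is not intersected at this z (|z−center|=18.500 > r=3.5); After the difference (first − rest): none of the subtracted shapes is present at this height, so the result so far is unchanged — area = 180.00 mm². At z = 4.8: the cube is present — its section is the full 12×15 rectangle (area 180.00 mm²); the cube at (-1, 0.5) is absent (z outside [5, 21]); Combining (union): only the 12×15 cube is present, so the union is just that shape — area = 180.00 mm²; the sphere at (9, 3.5) is absent (|z−center|=15.700 > r=3.5); After the difference (first − rest): none of the subtracted shapes is present at this height, so that combined region is unchanged — area = 180.00 mm². Checking containment: the cross-section at z = 4.8 is a subset of the cross-section at z = 2.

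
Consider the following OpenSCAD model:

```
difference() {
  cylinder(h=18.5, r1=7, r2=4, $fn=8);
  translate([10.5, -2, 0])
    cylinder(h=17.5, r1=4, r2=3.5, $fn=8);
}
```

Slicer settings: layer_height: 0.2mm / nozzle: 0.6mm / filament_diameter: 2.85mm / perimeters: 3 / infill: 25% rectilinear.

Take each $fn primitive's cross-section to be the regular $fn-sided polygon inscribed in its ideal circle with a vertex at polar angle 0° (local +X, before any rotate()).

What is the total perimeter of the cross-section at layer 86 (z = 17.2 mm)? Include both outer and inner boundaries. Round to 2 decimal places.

At z = 17.2 mm: the cone (r1=7→r2=4) has section circumradius 4.211 here — a regular 8-gon (perimeter = 2·8·4.211·sin(180°/8) = 25.78 mm); the cone at (10.5, -2) (r1=4→r2=3.5) has section circumradius 3.509 here — a regular 8-gon (perimeter = 2·8·3.509·sin(180°/8) = 21.48 mm); Subtracting the remaining from the first: starting from the cone, the cone at (10.5, -2) misses the remaining region (no effect) — boundary = 25.78 mm. Overall, the cross-section is a single solid region. Total boundary length (outer) = 25.78 mm.

25.78 mm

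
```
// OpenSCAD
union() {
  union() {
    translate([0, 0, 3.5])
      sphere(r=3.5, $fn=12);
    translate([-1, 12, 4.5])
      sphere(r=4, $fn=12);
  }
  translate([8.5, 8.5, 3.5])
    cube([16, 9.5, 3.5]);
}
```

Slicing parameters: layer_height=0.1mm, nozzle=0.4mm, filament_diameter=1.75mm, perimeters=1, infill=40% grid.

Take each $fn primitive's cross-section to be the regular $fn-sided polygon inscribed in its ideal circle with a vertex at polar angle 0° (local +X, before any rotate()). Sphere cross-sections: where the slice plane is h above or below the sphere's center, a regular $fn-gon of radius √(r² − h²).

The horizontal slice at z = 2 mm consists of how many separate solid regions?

2

At z = 2 mm: the r=3.5 sphere contributes a regular 12-gon of circumradius √(3.5²−1.5²) = 3.162; the r=4 sphere at (-1, 12) contributes a regular 12-gon of circumradius √(4²−2.5²) = 3.122; Merging all regions: the 2 present regions are separate (no shared area or edge), so areas and boundary lengths simply add and each stays a separate island — 2 connected regions; the cube at (8.5, 8.5) does not reach this height (z outside [3.5, 7]); Combining (union): only the result so far is present, so the union is just that shape — 2 connected regions. The result has 2 disconnected regions.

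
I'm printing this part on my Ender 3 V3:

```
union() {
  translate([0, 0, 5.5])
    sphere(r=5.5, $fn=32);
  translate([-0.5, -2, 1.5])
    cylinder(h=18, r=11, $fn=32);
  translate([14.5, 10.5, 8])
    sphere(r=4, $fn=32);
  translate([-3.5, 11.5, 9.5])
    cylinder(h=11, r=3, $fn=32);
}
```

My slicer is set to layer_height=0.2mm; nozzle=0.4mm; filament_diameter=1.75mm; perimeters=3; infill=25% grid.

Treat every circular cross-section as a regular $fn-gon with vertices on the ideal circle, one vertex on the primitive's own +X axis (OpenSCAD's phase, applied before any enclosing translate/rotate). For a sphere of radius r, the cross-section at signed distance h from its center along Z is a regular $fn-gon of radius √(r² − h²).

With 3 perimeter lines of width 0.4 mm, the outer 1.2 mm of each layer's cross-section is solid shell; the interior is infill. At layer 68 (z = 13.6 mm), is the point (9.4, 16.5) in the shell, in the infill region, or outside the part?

At z = 13.6 mm: the sphere does not reach this height (|z−center|=8.100 > r=5.5); the r=11 cylinder at (-0.5, -2) gives a regular 32-gon of circumradius 11 (constant along its height); the sphere at (14.5, 10.5) is not intersected at this z (|z−center|=5.600 > r=4); the r=3 cylinder at (-3.5, 11.5) gives a regular 32-gon of circumradius 3 (constant along its height); Taking the union: the regions partially overlap (shared area 0.14 mm²), so overlapping operands fuse into one piece — 1 connected region. Overall, the cross-section is a single solid region. The nearest boundary edge runs (3.71, 8.16)→(5.61, 7.15); distance from the point to it = 10.04 mm. The point is not inside any of the regions above, so it lies outside the cross-section (10.04 mm from the nearest boundary).

outside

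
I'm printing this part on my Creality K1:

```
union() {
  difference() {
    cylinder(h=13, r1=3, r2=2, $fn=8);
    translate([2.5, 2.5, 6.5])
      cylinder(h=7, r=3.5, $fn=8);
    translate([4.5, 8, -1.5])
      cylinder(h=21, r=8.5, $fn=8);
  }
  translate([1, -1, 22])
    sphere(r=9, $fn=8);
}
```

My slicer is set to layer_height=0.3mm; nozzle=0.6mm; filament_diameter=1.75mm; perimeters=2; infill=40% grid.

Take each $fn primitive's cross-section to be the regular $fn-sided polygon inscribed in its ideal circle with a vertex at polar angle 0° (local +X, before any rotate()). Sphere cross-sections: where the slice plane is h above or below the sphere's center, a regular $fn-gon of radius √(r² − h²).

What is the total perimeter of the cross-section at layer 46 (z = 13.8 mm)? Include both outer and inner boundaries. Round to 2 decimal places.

At z = 13.8 mm: the cone does not reach this height (z outside [0, 13]); the cylinder at (2.5, 2.5) is absent (z outside [6.5, 13.5]); the r=8.5 cylinder at (4.5, 8) gives a regular 8-gon of circumradius 8.5 (constant along its height) (perimeter = 2·8·8.500·sin(180°/8) = 52.04 mm); Subtracting the remaining from the first: the first operand is absent here, so nothing remains; the sphere at (1, -1): section is a regular 8-gon, circumradius = √(r²−h²) = √(9²−8.2²) = 3.709 (perimeter = 2·8·3.709·sin(180°/8) = 22.71 mm); Combining (union): only the r=9 sphere at (1, -1) is present, so the union is just that shape — boundary = 22.71 mm. Overall, the cross-section is a single solid region. Total boundary length (outer) = 22.71 mm.

22.71 mm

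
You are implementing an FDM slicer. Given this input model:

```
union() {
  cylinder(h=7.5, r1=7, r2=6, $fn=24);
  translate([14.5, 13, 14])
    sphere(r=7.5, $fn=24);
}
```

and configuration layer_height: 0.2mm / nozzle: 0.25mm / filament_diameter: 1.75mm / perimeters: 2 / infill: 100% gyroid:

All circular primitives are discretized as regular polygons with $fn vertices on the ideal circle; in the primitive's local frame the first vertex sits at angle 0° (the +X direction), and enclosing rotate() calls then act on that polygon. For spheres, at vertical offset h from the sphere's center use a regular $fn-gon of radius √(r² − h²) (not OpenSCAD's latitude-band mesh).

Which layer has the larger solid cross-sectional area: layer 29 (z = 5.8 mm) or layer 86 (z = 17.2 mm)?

Layer 29 (z = 5.8): the cone contributes a regular 24-gon of circumradius 6.227 (interpolated between r1=7 and r2=6 at t=0.773) (area = (24/2)·6.227²·sin(360°/24) = 120.42 mm²); the sphere at (14.5, 13) is not intersected at this z (|z−center|=8.200 > r=7.5); Merging all regions: only the cone is present, so the union is just that shape — area = 120.42 mm². So its area = 120.42 mm². Layer 86 (z = 17.2): the cone is not intersected at this z (z outside [0, 7.5]); the r=7.5 sphere at (14.5, 13) slices to a regular 24-gon of circumradius 6.783 (√(r²−h²) with h=3.2 from center) (area = (24/2)·6.783²·sin(360°/24) = 142.90 mm²); Merging all regions: only the r=7.5 sphere at (14.5, 13) is present, so the union is just that shape — area = 142.90 mm². So its area = 142.90 mm². Layer 86 is larger (142.90 vs 120.42 mm²).

layer 86 (z = 17.2 mm)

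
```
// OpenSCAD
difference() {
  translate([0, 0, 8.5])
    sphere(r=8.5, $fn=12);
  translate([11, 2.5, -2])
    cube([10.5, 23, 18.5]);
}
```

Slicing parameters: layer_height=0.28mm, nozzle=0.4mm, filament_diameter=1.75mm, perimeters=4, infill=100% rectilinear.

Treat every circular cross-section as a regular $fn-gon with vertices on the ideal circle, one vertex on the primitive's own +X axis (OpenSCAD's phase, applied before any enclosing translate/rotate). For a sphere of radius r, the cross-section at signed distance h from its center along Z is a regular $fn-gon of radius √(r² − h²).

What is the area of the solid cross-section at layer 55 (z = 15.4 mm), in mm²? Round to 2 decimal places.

73.92 mm²

At z = 15.4 mm: the sphere: section is a regular 12-gon, circumradius = √(r²−h²) = √(8.5²−6.9²) = 4.964 (area = (12/2)·4.964²·sin(360°/12) = 73.92 mm²); the cube at (11, 2.5) (footprint 10.5×23) is included at this height (area 241.50 mm²); Subtracting the remaining from the first: starting from the r=8.5 sphere (73.92 mm²), the 10.5×23 cube at (11, 2.5) misses the remaining region (no effect) — area = 73.92 mm². Overall, the cross-section is a single solid region. Net area = 73.92 mm².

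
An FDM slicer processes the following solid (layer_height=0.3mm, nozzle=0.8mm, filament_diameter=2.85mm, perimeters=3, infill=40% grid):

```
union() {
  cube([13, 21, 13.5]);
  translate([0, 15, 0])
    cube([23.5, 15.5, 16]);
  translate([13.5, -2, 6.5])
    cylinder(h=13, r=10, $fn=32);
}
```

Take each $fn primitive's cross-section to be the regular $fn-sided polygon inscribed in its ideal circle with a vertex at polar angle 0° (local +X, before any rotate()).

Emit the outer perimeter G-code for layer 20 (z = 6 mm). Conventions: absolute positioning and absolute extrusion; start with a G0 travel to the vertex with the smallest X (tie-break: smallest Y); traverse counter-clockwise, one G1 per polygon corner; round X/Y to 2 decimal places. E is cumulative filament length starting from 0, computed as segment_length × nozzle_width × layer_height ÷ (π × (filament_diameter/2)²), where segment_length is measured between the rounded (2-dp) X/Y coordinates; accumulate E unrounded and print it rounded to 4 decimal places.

G0 X0.00 Y0.00 Z6.00
G1 X13.00 Y0.00 E0.4891
G1 X13.00 Y15.00 E1.0534
G1 X23.50 Y15.00 E1.4484
G1 X23.50 Y30.50 E2.0315
G1 X0.00 Y30.50 E2.9156
G1 X0.00 Y0.00 E4.0631

At z = 6 mm: the cube is present — its section is the full 13×21 rectangle; the cube at (0, 15) is present — its section is the full 23.5×15.5 rectangle; the cylinder at (13.5, -2) does not reach this height (z outside [6.5, 19.5]); Combining (union): the regions partially overlap (shared area 78.00 mm²), so overlapping operands fuse into one piece — 1 connected region. The outline is a single polygon with 6 vertices. Extrusion per mm of travel: 0.8 × 0.3 / (π × 1.425²) = 0.037621. Accumulating E over each segment gives final E = 4.0631.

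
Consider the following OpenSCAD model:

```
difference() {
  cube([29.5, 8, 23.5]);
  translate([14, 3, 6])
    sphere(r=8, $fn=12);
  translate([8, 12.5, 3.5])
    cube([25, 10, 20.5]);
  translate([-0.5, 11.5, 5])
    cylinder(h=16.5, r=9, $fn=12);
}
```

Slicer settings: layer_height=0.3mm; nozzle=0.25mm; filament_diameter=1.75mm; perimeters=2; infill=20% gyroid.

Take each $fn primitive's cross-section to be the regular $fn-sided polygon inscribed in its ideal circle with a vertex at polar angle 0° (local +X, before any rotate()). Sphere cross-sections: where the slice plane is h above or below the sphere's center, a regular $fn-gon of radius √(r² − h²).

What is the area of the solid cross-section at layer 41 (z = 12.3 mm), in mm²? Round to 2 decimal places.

144.40 mm²

At z = 12.3 mm: the 29.5×8 cube contributes its full rectangle (area 236.00 mm²); the sphere at (14, 3): section is a regular 12-gon, circumradius = √(r²−h²) = √(8²−6.3²) = 4.931 (area = (12/2)·4.931²·sin(360°/12) = 72.93 mm²); the 25×10 cube at (8, 12.5) contributes its full rectangle (area 250.00 mm²); the r=9 cylinder at (-0.5, 11.5) contributes a regular 12-gon of circumradius 9 (area = (12/2)·9.000²·sin(360°/12) = 243.00 mm²); Taking the first minus the rest: starting from the 29.5×8 cube (236.00 mm²), the r=8 sphere at (14, 3) partially overlaps it — only the 63.43 mm² overlap (of its 72.93 mm²) is removed, clipping the outline; the 25×10 cube at (8, 12.5) misses the remaining region (no effect); the r=9 cylinder at (-0.5, 11.5) partially overlaps it — only the 28.17 mm² overlap (of its 243.00 mm²) is removed, clipping the outline — area = 144.40 mm². Overall, the cross-section is a single solid region. Net area = 144.40 mm².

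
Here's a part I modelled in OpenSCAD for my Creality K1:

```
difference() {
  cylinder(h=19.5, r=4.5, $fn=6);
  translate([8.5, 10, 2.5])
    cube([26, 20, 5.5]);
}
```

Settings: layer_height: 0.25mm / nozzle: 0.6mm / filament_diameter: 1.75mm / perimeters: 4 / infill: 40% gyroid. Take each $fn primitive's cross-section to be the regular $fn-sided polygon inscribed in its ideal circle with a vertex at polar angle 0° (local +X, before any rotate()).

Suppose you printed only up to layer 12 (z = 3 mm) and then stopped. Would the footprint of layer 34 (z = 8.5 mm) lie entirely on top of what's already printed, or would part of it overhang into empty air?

entirely on top

Compare the two slices. At z = 3: the r=4.5 cylinder contributes a regular 6-gon of circumradius 4.5 (area = (6/2)·4.500²·sin(360°/6) = 52.61 mm²); the cube at (8.5, 10) is present — its section is the full 26×20 rectangle (area 520.00 mm²); Subtracting the remaining from the first: starting from the r=4.5 cylinder (52.61 mm²), the 26×20 cube at (8.5, 10) misses the remaining region (no effect) — area = 52.61 mm². At z = 8.5: the r=4.5 cylinder contributes a regular 6-gon of circumradius 4.5 (area = (6/2)·4.500²·sin(360°/6) = 52.61 mm²); the cube at (8.5, 10) is not intersected at this z (z outside [2.5, 8]); Subtracting the remaining from the first: none of the subtracted shapes is present at this height, so the r=4.5 cylinder is unchanged — area = 52.61 mm². Checking containment: the cross-section at z = 8.5 is a subset of the cross-section at z = 3.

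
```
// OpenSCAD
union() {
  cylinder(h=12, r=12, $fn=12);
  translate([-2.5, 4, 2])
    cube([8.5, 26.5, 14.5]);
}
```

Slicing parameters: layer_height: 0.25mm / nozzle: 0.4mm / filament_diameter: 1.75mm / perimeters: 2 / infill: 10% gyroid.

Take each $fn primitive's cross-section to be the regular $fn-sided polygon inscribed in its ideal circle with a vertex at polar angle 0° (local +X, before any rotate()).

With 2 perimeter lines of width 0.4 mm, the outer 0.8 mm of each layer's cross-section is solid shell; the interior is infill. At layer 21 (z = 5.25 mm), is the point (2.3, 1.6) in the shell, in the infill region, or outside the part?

At z = 5.25 mm: the r=12 cylinder gives a regular 12-gon of circumradius 12 (constant along its height); the 8.5×26.5 cube at (-2.5, 4) contributes its full rectangle; Combining (union): the regions partially overlap (shared area 62.34 mm²), so overlapping operands fuse into one piece — 1 connected region. Overall, the cross-section is a single solid region. The nearest boundary edge runs (6.00, 10.39)→(10.39, 6.00); distance from the point to it = 8.83 mm. The point is inside the cross-section and 8.83 mm from the nearest boundary — more than the 0.8 mm shell width (2 × 0.4), so it's in the infill interior.

infill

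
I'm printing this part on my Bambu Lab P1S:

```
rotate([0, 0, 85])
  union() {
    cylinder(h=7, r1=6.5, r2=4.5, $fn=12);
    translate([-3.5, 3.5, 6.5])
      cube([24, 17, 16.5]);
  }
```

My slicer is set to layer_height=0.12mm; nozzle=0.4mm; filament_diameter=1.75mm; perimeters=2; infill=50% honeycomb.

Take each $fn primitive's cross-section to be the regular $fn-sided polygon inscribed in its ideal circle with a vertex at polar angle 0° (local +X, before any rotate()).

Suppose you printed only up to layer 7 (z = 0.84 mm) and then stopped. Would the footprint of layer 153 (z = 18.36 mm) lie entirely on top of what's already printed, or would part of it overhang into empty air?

part overhangs

Compare the two slices. At z = 0.84: the cone contributes a regular 12-gon of circumradius 6.260 (interpolated between r1=6.5 and r2=4.5 at t=0.120) (area = (12/2)·6.260²·sin(360°/12) = 117.56 mm²); the cube at (-3.5, 3.5) is absent (z outside [6.5, 23]); Taking the union: only the cone is present, so the union is just that shape — area = 117.56 mm²; (whole slice rotated 85° about Z — lengths, areas and connectivity unchanged). At z = 18.36: the cone is absent (z outside [0, 7]); the 24×17 cube at (-3.5, 3.5) contributes its full rectangle (area 408.00 mm²); Taking the union: only the 24×17 cube at (-3.5, 3.5) is present, so the union is just that shape — area = 408.00 mm²; (rotated 85° about Z; rotation is an isometry so areas/perimeters/island counts are preserved). Checking containment: at z = 18.36 the cross-section extends beyond the z = 0.84 cross-section by about 390.86 mm².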